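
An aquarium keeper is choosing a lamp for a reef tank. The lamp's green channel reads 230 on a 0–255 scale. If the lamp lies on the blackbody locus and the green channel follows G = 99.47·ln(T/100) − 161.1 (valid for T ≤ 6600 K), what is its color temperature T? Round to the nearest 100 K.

ln t = (230 + 161.1) / 99.47 = 3.9318.
t = e^3.9318 = 51.001.
T = 100·t = 5100 K → 5100 K to the nearest 100 K.

5100 K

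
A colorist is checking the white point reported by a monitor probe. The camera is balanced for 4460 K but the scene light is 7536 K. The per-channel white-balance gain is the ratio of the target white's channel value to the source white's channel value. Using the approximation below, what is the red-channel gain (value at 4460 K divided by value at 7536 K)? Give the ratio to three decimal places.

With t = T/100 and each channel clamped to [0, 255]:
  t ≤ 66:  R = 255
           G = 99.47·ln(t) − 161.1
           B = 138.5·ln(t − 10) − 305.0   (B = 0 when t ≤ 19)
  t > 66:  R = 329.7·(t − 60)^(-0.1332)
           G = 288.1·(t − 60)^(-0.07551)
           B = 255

At 7536 K (t = 75.36):
  R = 329.7·(75.36 − 60)^(-0.1332) = 329.7·15.36^(-0.1332) = 329.7·0.69498 = 229.135.
At 4460 K (t = 44.6):
  R = 255 by definition for t ≤ 66.
Gain = 255.000 / 229.135 = 1.1129 → 1.113.

1.113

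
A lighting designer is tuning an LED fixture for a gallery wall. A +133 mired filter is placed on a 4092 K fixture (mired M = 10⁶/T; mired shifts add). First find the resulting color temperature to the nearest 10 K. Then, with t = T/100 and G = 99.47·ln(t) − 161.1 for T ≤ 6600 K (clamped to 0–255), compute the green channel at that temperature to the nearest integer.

165

M_in = 10⁶/4092 = 244.38; M_out = 244.38 + (+133) = 377.38.
T_out = 10⁶/377.38 = 2649.9 K → 2650 K; t = 26.5.
G = 99.47·ln 26.5 − 161.1 = 99.47·3.2771 − 161.1 = 164.878.
Rounded: 165.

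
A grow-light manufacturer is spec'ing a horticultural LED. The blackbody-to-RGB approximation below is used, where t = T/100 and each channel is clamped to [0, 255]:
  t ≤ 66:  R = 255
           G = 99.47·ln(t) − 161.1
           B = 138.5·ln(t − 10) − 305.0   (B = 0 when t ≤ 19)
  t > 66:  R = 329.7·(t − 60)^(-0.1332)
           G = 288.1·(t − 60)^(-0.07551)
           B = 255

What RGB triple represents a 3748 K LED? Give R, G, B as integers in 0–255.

R=255, G=199, B=154

t = 3748/100 = 37.48; the t ≤ 66 branch applies.
R = 255 by definition for t ≤ 66.
G = 99.47·ln 37.48 − 161.1 = 99.47·3.6238 − 161.1 = 199.360.
B = 138.5·ln(37.48 − 10) − 305.0 = 138.5·ln 27.48 − 305.0 = 138.5·3.3135 − 305.0 = 153.914.
Rounded: (255, 199, 154).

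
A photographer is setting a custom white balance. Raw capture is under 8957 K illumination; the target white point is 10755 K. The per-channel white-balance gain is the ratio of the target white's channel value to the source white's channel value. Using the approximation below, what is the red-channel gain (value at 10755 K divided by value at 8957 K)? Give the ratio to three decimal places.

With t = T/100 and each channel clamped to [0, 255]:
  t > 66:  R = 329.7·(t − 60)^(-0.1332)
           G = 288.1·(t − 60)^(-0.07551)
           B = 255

At 8957 K (t = 89.57):
  R = 329.7·(89.57 − 60)^(-0.1332) = 329.7·29.57^(-0.1332) = 329.7·0.63692 = 209.991.
At 10755 K (t = 107.55):
  R = 329.7·(107.55 − 60)^(-0.1332) = 329.7·47.55^(-0.1332) = 329.7·0.59787 = 197.116.
Gain = 197.116 / 209.991 = 0.9387 → 0.939.

0.939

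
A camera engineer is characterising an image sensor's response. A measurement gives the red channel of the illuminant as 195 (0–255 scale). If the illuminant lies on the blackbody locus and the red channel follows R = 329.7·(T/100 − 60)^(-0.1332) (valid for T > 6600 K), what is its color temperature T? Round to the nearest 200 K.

11200 K

(t − 60)^(-0.1332) = 195/329.7 = 0.59145.
t − 60 = 0.59145^(1/-0.1332) = 0.59145^(-7.508) = 51.564, so t = 111.564.
T = 100·t = 11156 K → 11200 K to the nearest 200 K.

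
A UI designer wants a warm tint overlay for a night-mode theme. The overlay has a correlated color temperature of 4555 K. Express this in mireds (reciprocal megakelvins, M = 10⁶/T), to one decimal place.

M = 10⁶ / 4555 = 219.539 → 219.5 mireds.

219.5 mireds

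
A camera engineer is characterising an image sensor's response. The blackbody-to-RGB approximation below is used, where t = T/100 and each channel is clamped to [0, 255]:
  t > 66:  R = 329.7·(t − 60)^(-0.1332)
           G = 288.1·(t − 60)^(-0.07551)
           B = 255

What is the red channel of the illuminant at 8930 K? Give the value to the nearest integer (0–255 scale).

210

t = 8930/100 = 89.3; the t > 66 branch applies.
R = 329.7·(89.3 − 60)^(-0.1332) = 329.7·29.3^(-0.1332) = 329.7·0.63770 = 210.248.
Rounded: 210.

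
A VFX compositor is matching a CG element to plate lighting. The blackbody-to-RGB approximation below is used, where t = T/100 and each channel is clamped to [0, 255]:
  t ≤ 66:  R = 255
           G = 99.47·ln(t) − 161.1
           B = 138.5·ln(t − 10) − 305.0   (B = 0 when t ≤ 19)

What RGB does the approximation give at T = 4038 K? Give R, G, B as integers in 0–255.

R=255, G=207, B=168

t = 4038/100 = 40.38; the t ≤ 66 branch applies.
R = 255 by definition for t ≤ 66.
G = 99.47·ln 40.38 − 161.1 = 99.47·3.6983 − 161.1 = 206.773.
B = 138.5·ln(40.38 − 10) − 305.0 = 138.5·ln 30.38 − 305.0 = 138.5·3.4138 − 305.0 = 167.809.
Rounded: (255, 207, 168).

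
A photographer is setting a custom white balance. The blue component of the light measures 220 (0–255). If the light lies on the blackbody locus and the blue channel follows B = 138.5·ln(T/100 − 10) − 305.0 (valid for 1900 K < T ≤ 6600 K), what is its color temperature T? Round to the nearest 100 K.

ln(t − 10) = (220 + 305.0) / 138.5 = 3.7906.
t − 10 = e^3.7906 = 44.284, so t = 54.284.
T = 100·t = 5428 K → 5400 K to the nearest 100 K.

5400 K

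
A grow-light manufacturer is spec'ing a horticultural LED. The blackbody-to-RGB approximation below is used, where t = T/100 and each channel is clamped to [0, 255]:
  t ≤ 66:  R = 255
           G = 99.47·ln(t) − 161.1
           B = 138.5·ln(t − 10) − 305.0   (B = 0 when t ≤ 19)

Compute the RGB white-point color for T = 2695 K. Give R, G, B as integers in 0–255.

R=255, G=167, B=87

t = 2695/100 = 26.95; the t ≤ 66 branch applies.
R = 255 by definition for t ≤ 66.
G = 99.47·ln 26.95 − 161.1 = 99.47·3.2940 − 161.1 = 166.553.
B = 138.5·ln(26.95 − 10) − 305.0 = 138.5·ln 16.95 − 305.0 = 138.5·2.8303 − 305.0 = 86.992.
Rounded: (255, 167, 87).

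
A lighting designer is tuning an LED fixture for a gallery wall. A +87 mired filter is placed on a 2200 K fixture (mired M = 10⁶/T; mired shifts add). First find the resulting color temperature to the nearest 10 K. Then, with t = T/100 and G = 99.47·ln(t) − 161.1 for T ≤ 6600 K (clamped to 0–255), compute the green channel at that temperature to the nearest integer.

129

M_in = 10⁶/2200 = 454.55; M_out = 454.55 + (+87) = 541.55.
T_out = 10⁶/541.55 = 1846.6 K → 1850 K; t = 18.5.
G = 99.47·ln 18.5 − 161.1 = 99.47·2.9178 − 161.1 = 129.131.
Rounded: 129.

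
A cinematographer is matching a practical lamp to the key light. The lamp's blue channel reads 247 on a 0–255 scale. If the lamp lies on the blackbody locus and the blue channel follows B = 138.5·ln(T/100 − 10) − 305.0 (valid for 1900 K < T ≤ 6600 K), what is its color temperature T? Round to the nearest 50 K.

6400 K

ln(t − 10) = (247 + 305.0) / 138.5 = 3.9856.
t − 10 = e^3.9856 = 53.815, so t = 63.815.
T = 100·t = 6382 K → 6400 K to the nearest 50 K.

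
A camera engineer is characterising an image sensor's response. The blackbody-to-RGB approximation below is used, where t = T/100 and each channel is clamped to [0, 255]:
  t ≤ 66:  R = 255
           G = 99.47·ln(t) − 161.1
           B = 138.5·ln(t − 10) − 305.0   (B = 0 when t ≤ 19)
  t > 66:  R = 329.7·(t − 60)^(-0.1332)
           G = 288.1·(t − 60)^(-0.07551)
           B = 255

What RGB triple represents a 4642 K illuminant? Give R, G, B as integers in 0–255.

R=255, G=221, B=193

t = 4642/100 = 46.42; the t ≤ 66 branch applies.
R = 255 by definition for t ≤ 66.
G = 99.47·ln 46.42 − 161.1 = 99.47·3.8377 − 161.1 = 220.639.
B = 138.5·ln(46.42 − 10) − 305.0 = 138.5·ln 36.42 − 305.0 = 138.5·3.5951 − 305.0 = 192.924.
Rounded: (255, 221, 193).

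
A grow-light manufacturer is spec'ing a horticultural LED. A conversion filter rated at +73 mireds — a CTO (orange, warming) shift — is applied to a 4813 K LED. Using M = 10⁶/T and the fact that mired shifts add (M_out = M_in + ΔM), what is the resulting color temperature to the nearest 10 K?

M_in = 10⁶/4813 = 207.77 mireds.
M_out = 207.77 + (+73) = 280.77 mireds.
T_out = 10⁶/280.77 = 3561.6 K → 3560 K.

3560 K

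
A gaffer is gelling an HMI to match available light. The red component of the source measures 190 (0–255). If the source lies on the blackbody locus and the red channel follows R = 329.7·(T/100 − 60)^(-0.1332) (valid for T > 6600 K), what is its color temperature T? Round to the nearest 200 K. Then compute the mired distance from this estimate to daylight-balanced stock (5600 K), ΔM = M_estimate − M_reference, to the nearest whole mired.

(t − 60)^(-0.1332) = 190/329.7 = 0.57628.
t − 60 = 0.57628^(1/-0.1332) = 0.57628^(-7.508) = 62.667, so t = 122.667.
T = 100·t = 12267 K → 12200 K to the nearest 200 K.
M_estimate = 10⁶/12200 = 81.97; M_reference = 10⁶/5600 = 178.57.
ΔM = 81.97 − 178.57 = -96.60 → -97 mireds.

-97 mireds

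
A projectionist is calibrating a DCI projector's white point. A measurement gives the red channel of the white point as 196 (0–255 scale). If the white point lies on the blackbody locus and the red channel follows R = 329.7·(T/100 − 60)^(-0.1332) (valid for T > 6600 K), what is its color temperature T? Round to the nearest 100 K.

11000 K

(t − 60)^(-0.1332) = 196/329.7 = 0.59448.
t − 60 = 0.59448^(1/-0.1332) = 0.59448^(-7.508) = 49.621, so t = 109.621.
T = 100·t = 10962 K → 11000 K to the nearest 100 K.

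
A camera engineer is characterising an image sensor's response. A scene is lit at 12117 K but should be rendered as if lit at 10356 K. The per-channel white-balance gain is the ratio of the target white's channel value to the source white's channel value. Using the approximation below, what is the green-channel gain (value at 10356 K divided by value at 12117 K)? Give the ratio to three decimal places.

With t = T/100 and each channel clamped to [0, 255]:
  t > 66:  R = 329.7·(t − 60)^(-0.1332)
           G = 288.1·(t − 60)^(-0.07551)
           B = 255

1.026

At 12117 K (t = 121.17):
  G = 288.1·(121.17 − 60)^(-0.07551) = 288.1·61.17^(-0.07551) = 288.1·0.73299 = 211.175.
At 10356 K (t = 103.56):
  G = 288.1·(103.56 − 60)^(-0.07551) = 288.1·43.56^(-0.07551) = 288.1·0.75203 = 216.659.
Gain = 216.659 / 211.175 = 1.0260 → 1.026.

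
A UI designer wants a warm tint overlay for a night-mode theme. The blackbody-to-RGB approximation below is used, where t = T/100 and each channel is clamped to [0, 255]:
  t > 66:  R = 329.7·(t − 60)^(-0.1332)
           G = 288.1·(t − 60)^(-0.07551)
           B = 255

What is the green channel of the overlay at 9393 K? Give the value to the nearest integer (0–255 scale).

t = 9393/100 = 93.93; the t > 66 branch applies.
G = 288.1·(93.93 − 60)^(-0.07551) = 288.1·33.93^(-0.07551) = 288.1·0.76635 = 220.785.
Rounded: 221.

221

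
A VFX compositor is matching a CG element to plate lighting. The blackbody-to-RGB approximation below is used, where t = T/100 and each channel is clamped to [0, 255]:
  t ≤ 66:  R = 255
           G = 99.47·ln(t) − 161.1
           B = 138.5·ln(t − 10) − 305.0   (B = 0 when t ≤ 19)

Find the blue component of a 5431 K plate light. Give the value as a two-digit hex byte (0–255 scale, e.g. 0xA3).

0xDC

t = 5431/100 = 54.31; the t ≤ 66 branch applies.
B = 138.5·ln(54.31 − 10) − 305.0 = 138.5·ln 44.31 − 305.0 = 138.5·3.7912 − 305.0 = 220.083.
Rounded: 220; in hex, 0xDC.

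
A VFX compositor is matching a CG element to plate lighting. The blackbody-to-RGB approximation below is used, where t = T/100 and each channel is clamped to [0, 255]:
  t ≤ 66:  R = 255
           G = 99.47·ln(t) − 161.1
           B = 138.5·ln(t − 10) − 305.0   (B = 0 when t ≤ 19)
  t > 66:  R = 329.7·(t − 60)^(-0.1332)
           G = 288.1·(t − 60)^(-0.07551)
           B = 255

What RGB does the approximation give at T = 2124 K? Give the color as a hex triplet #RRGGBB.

#FF8F1E

t = 2124/100 = 21.24; the t ≤ 66 branch applies.
R = 255 by definition for t ≤ 66.
G = 99.47·ln 21.24 − 161.1 = 99.47·3.0559 − 161.1 = 142.869.
B = 138.5·ln(21.24 − 10) − 305.0 = 138.5·ln 11.24 − 305.0 = 138.5·2.4195 − 305.0 = 30.098.
Rounded: (255, 143, 30).
In hex: #FF8F1E.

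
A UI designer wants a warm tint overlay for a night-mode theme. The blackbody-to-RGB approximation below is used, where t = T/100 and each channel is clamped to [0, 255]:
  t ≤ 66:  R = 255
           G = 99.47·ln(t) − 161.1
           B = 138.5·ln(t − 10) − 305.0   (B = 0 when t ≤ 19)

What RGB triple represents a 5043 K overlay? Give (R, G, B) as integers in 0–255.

t = 5043/100 = 50.43; the t ≤ 66 branch applies.
R = 255 by definition for t ≤ 66.
G = 99.47·ln 50.43 − 161.1 = 99.47·3.9206 − 161.1 = 228.881.
B = 138.5·ln(50.43 − 10) − 305.0 = 138.5·ln 40.43 − 305.0 = 138.5·3.6996 − 305.0 = 207.391.
Rounded: (255, 229, 207).

(255, 229, 207)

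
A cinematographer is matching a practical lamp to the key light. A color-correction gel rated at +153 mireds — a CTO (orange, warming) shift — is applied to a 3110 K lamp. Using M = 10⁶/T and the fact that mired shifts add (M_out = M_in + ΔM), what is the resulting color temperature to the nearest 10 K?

2110 K

M_in = 10⁶/3110 = 321.54 mireds.
M_out = 321.54 + (+153) = 474.54 mireds.
T_out = 10⁶/474.54 = 2107.3 K → 2110 K.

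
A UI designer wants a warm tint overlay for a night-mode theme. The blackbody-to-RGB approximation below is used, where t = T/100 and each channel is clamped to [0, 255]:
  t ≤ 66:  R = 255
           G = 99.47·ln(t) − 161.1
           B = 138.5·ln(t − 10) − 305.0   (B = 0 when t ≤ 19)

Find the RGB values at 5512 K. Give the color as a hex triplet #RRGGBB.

t = 5512/100 = 55.12; the t ≤ 66 branch applies.
R = 255 by definition for t ≤ 66.
G = 99.47·ln 55.12 − 161.1 = 99.47·4.0095 − 161.1 = 237.726.
B = 138.5·ln(55.12 − 10) − 305.0 = 138.5·ln 45.12 − 305.0 = 138.5·3.8093 − 305.0 = 222.592.
Rounded: (255, 238, 223).
In hex: #FFEEDF.

#FFEEDF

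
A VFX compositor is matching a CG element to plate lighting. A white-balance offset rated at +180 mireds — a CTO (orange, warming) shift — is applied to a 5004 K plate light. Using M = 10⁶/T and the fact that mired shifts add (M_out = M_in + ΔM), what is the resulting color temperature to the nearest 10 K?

M_in = 10⁶/5004 = 199.84 mireds.
M_out = 199.84 + (+180) = 379.84 mireds.
T_out = 10⁶/379.84 = 2632.7 K → 2630 K.

2630 K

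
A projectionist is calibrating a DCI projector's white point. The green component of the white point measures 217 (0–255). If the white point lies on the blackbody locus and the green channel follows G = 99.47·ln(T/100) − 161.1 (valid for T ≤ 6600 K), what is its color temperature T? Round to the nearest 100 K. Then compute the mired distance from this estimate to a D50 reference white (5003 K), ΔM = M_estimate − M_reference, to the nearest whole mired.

+22 mireds

ln t = (217 + 161.1) / 99.47 = 3.8011.
t = e^3.8011 = 44.752.
T = 100·t = 4475 K → 4500 K to the nearest 100 K.
M_estimate = 10⁶/4500 = 222.22; M_reference = 10⁶/5003 = 199.88.
ΔM = 222.22 − 199.88 = 22.34 → +22 mireds.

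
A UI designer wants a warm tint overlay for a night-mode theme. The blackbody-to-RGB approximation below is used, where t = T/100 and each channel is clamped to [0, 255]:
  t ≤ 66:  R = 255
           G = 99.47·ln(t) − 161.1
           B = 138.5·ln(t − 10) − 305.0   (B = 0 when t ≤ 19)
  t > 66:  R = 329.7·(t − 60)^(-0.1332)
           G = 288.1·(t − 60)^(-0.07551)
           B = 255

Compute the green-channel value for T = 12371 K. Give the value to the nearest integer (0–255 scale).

t = 12371/100 = 123.71; the t > 66 branch applies.
G = 288.1·(123.71 − 60)^(-0.07551) = 288.1·63.71^(-0.07551) = 288.1·0.73074 = 210.527.
Rounded: 211.

211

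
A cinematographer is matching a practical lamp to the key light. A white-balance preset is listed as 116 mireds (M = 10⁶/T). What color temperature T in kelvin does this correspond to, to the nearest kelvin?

T = 10⁶ / 116 = 8620.69 K → 8621 K.

8621 K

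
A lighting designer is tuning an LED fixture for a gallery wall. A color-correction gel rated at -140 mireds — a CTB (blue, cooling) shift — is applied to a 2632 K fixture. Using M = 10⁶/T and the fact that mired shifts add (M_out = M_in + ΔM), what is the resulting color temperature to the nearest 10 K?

4170 K

M_in = 10⁶/2632 = 379.94 mireds.
M_out = 379.94 + (-140) = 239.94 mireds.
T_out = 10⁶/239.94 = 4167.7 K → 4170 K.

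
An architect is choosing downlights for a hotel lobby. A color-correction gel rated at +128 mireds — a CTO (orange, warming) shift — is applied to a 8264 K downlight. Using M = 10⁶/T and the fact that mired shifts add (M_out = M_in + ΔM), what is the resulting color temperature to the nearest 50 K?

M_in = 10⁶/8264 = 121.01 mireds.
M_out = 121.01 + (+128) = 249.01 mireds.
T_out = 10⁶/249.01 = 4016.0 K → 4000 K.

4000 K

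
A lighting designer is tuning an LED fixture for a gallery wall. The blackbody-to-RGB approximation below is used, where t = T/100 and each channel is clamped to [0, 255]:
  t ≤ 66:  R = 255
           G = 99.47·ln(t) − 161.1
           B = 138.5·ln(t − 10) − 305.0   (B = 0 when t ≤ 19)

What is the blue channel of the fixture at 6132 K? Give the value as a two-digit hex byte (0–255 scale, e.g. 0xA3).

0xF0

t = 6132/100 = 61.32; the t ≤ 66 branch applies.
B = 138.5·ln(61.32 − 10) − 305.0 = 138.5·ln 51.32 − 305.0 = 138.5·3.9381 − 305.0 = 240.424.
Rounded: 240; in hex, 0xF0.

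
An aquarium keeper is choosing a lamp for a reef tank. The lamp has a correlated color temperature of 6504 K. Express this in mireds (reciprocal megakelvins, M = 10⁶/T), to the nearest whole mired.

154 mireds

M = 10⁶ / 6504 = 153.752 → 154 mireds.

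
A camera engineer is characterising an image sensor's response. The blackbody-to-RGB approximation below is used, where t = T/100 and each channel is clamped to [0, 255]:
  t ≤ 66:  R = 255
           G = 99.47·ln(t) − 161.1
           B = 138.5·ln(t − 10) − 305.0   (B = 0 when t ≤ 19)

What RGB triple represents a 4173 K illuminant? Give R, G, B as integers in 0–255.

t = 4173/100 = 41.73; the t ≤ 66 branch applies.
R = 255 by definition for t ≤ 66.
G = 99.47·ln 41.73 − 161.1 = 99.47·3.7312 − 161.1 = 210.044.
B = 138.5·ln(41.73 − 10) − 305.0 = 138.5·ln 31.73 − 305.0 = 138.5·3.4573 − 305.0 = 173.831.
Rounded: (255, 210, 174).

R=255, G=210, B=174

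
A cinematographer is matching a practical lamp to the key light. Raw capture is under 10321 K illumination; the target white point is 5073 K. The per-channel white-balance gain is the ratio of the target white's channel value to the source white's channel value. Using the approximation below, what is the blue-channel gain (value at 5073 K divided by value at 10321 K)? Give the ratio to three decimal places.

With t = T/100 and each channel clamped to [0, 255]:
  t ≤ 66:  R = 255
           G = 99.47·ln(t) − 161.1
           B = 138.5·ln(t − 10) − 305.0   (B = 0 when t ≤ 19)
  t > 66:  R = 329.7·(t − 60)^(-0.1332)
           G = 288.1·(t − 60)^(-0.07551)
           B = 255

0.817

At 10321 K (t = 103.21):
  B = 255 by definition for t > 66.
At 5073 K (t = 50.73):
  B = 138.5·ln(50.73 − 10) − 305.0 = 138.5·ln 40.73 − 305.0 = 138.5·3.7070 − 305.0 = 208.415.
Gain = 208.415 / 255.000 = 0.8173 → 0.817.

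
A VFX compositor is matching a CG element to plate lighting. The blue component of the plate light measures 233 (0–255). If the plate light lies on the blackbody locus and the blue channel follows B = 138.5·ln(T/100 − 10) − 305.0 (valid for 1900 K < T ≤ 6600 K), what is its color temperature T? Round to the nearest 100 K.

5900 K

ln(t − 10) = (233 + 305.0) / 138.5 = 3.8845.
t − 10 = e^3.8845 = 48.641, so t = 58.641.
T = 100·t = 5864 K → 5900 K to the nearest 100 K.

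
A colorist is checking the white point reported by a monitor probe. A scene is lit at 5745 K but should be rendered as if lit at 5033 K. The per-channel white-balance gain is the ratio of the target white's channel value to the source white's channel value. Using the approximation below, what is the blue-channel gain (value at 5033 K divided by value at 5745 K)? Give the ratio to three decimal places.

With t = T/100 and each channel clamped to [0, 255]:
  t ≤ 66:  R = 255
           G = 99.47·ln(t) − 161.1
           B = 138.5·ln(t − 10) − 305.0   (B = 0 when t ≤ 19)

At 5745 K (t = 57.45):
  B = 138.5·ln(57.45 − 10) − 305.0 = 138.5·ln 47.45 − 305.0 = 138.5·3.8597 − 305.0 = 229.565.
At 5033 K (t = 50.33):
  B = 138.5·ln(50.33 − 10) − 305.0 = 138.5·ln 40.33 − 305.0 = 138.5·3.6971 − 305.0 = 207.048.
Gain = 207.048 / 229.565 = 0.9019 → 0.902.

0.902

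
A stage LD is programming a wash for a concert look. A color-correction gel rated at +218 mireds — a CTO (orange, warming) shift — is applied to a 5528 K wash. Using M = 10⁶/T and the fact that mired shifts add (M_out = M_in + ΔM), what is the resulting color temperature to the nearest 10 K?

2510 K

M_in = 10⁶/5528 = 180.90 mireds.
M_out = 180.90 + (+218) = 398.90 mireds.
T_out = 10⁶/398.90 = 2506.9 K → 2510 K.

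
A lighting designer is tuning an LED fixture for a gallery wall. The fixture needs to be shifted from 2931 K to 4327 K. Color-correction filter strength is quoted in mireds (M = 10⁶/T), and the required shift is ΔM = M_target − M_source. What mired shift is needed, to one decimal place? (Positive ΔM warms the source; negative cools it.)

M_source = 10⁶/2931 = 341.180; M_target = 10⁶/4327 = 231.107.
ΔM = 231.107 − 341.180 = -110.073 → -110.1 mireds, a cooling shift.

-110.1 mireds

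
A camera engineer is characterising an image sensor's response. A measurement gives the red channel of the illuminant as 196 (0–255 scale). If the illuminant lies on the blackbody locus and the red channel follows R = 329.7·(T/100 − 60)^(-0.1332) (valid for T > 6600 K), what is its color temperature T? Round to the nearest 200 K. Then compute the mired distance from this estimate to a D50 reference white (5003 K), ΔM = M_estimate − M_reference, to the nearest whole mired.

-109 mireds

(t − 60)^(-0.1332) = 196/329.7 = 0.59448.
t − 60 = 0.59448^(1/-0.1332) = 0.59448^(-7.508) = 49.621, so t = 109.621.
T = 100·t = 10962 K → 11000 K to the nearest 200 K.
M_estimate = 10⁶/11000 = 90.91; M_reference = 10⁶/5003 = 199.88.
ΔM = 90.91 − 199.88 = -108.97 → -109 mireds.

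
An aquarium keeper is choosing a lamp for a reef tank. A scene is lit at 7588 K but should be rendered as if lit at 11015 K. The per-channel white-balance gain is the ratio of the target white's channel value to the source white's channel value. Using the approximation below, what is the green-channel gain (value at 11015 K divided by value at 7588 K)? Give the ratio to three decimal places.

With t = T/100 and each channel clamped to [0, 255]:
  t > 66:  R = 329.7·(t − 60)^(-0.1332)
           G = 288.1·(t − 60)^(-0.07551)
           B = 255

0.917

At 7588 K (t = 75.88):
  G = 288.1·(75.88 − 60)^(-0.07551) = 288.1·15.88^(-0.07551) = 288.1·0.81157 = 233.812.
At 11015 K (t = 110.15):
  G = 288.1·(110.15 − 60)^(-0.07551) = 288.1·50.15^(-0.07551) = 288.1·0.74407 = 214.366.
Gain = 214.366 / 233.812 = 0.9168 → 0.917.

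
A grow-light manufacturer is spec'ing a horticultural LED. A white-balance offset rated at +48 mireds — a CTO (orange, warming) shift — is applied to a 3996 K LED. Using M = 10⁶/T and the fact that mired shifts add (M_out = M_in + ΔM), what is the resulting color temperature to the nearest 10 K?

M_in = 10⁶/3996 = 250.25 mireds.
M_out = 250.25 + (+48) = 298.25 mireds.
T_out = 10⁶/298.25 = 3352.9 K → 3350 K.

3350 K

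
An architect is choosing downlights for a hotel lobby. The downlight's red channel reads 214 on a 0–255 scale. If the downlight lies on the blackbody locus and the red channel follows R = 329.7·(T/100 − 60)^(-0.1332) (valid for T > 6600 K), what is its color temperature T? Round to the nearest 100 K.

8600 K

(t − 60)^(-0.1332) = 214/329.7 = 0.64907.
t − 60 = 0.64907^(1/-0.1332) = 0.64907^(-7.508) = 25.657, so t = 85.657.
T = 100·t = 8566 K → 8600 K to the nearest 100 K.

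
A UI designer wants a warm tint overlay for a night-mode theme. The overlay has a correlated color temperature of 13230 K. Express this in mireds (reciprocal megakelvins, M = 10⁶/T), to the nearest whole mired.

76 mireds

M = 10⁶ / 13230 = 75.586 → 76 mireds.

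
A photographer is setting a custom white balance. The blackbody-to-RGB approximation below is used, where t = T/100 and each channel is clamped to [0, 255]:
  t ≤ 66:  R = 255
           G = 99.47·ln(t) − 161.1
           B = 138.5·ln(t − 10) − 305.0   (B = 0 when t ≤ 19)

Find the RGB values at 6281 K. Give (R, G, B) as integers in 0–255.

(255, 251, 244)

t = 6281/100 = 62.81; the t ≤ 66 branch applies.
R = 255 by definition for t ≤ 66.
G = 99.47·ln 62.81 − 161.1 = 99.47·4.1401 − 161.1 = 250.717.
B = 138.5·ln(62.81 − 10) − 305.0 = 138.5·ln 52.81 − 305.0 = 138.5·3.9667 − 305.0 = 244.388.
Rounded: (255, 251, 244).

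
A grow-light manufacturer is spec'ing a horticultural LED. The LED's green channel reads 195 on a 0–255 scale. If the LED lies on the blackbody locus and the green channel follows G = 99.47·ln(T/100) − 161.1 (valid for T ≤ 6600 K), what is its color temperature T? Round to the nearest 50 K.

ln t = (195 + 161.1) / 99.47 = 3.5800.
t = e^3.5800 = 35.873.
T = 100·t = 3587 K → 3600 K to the nearest 50 K.

3600 K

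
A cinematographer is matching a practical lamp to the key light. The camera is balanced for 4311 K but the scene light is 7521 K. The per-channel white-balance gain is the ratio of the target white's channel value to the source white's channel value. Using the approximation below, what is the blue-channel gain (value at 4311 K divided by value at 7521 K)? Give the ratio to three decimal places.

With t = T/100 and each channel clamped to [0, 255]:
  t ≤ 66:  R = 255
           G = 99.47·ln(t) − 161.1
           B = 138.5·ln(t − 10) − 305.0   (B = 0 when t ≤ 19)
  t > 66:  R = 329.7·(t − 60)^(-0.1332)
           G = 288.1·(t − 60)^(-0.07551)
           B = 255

0.705

At 7521 K (t = 75.21):
  B = 255 by definition for t > 66.
At 4311 K (t = 43.11):
  B = 138.5·ln(43.11 − 10) − 305.0 = 138.5·ln 33.11 − 305.0 = 138.5·3.4998 − 305.0 = 179.727.
Gain = 179.727 / 255.000 = 0.7048 → 0.705.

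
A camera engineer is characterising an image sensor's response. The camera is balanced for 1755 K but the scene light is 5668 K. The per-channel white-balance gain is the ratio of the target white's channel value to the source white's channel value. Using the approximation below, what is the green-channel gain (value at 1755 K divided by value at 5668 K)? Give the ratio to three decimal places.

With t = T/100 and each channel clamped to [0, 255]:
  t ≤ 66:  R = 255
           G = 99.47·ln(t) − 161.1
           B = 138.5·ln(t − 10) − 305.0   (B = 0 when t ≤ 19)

At 5668 K (t = 56.68):
  G = 99.47·ln 56.68 − 161.1 = 99.47·4.0374 − 161.1 = 240.502.
At 1755 K (t = 17.55):
  G = 99.47·ln 17.55 − 161.1 = 99.47·2.8651 − 161.1 = 123.887.
Gain = 123.887 / 240.502 = 0.5151 → 0.515.

0.515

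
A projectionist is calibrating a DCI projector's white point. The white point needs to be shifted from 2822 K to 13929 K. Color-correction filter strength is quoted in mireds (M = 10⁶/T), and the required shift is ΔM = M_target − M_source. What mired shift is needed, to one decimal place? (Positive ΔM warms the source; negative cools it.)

M_source = 10⁶/2822 = 354.359; M_target = 10⁶/13929 = 71.793.
ΔM = 71.793 − 354.359 = -282.566 → -282.6 mireds, a cooling shift.

-282.6 mireds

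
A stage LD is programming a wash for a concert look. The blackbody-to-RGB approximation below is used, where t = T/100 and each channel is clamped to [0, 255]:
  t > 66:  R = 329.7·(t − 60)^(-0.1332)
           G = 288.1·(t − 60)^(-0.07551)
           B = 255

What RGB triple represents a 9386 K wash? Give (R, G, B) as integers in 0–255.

(206, 221, 255)

t = 9386/100 = 93.86; the t > 66 branch applies.
R = 329.7·(93.86 − 60)^(-0.1332) = 329.7·33.86^(-0.1332) = 329.7·0.62553 = 206.236.
G = 288.1·(93.86 − 60)^(-0.07551) = 288.1·33.86^(-0.07551) = 288.1·0.76647 = 220.819.
B = 255 by definition for t > 66.
Rounded: (206, 221, 255).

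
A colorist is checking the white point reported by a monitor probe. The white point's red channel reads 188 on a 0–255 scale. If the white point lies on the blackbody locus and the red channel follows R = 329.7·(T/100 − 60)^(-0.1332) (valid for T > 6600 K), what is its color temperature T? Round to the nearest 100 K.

12800 K

(t − 60)^(-0.1332) = 188/329.7 = 0.57022.
t − 60 = 0.57022^(1/-0.1332) = 0.57022^(-7.508) = 67.848, so t = 127.848.
T = 100·t = 12785 K → 12800 K to the nearest 100 K.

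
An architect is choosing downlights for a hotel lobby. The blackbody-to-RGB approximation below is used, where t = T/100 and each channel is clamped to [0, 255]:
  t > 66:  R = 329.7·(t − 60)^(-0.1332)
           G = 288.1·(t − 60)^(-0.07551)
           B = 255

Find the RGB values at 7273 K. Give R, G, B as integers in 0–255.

R=235, G=238, B=255

t = 7273/100 = 72.73; the t > 66 branch applies.
R = 329.7·(72.73 − 60)^(-0.1332) = 329.7·12.73^(-0.1332) = 329.7·0.71259 = 234.939.
G = 288.1·(72.73 − 60)^(-0.07551) = 288.1·12.73^(-0.07551) = 288.1·0.82523 = 237.748.
B = 255 by definition for t > 66.
Rounded: (235, 238, 255).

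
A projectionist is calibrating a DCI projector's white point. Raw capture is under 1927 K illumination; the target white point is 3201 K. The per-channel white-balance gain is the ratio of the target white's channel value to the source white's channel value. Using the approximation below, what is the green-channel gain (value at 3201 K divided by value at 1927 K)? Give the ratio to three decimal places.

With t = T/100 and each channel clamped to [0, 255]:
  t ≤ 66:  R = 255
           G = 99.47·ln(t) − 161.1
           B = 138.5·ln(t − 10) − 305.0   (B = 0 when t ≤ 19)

1.379

At 1927 K (t = 19.27):
  G = 99.47·ln 19.27 − 161.1 = 99.47·2.9585 − 161.1 = 133.187.
At 3201 K (t = 32.01):
  G = 99.47·ln 32.01 − 161.1 = 99.47·3.4660 − 161.1 = 183.668.
Gain = 183.668 / 133.187 = 1.3790 → 1.379.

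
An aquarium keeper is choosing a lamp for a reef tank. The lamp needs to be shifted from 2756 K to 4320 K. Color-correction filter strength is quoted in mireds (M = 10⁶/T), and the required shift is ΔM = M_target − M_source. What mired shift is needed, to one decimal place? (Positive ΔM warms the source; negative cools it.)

M_source = 10⁶/2756 = 362.845; M_target = 10⁶/4320 = 231.481.
ΔM = 231.481 − 362.845 = -131.363 → -131.4 mireds, a cooling shift.

-131.4 mireds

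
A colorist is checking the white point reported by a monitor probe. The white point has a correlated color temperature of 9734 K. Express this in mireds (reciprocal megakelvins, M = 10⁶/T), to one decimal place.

102.7 mireds

M = 10⁶ / 9734 = 102.733 → 102.7 mireds.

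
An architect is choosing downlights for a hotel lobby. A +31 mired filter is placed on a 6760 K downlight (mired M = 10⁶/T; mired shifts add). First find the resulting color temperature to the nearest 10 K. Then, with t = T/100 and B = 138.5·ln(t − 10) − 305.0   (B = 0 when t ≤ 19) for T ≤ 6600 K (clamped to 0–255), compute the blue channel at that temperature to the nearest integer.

225

M_in = 10⁶/6760 = 147.93; M_out = 147.93 + (+31) = 178.93.
T_out = 10⁶/178.93 = 5588.8 K → 5590 K; t = 55.9.
B = 138.5·ln(55.9 − 10) − 305.0 = 138.5·ln 45.9 − 305.0 = 138.5·3.8265 − 305.0 = 224.965.
Rounded: 225.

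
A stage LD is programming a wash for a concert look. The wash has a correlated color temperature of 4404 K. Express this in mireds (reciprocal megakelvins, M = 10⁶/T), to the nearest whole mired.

M = 10⁶ / 4404 = 227.066 → 227 mireds.

227 mireds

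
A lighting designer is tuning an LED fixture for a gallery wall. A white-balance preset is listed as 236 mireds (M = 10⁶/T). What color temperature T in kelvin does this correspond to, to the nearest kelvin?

T = 10⁶ / 236 = 4237.29 K → 4237 K.

4237 K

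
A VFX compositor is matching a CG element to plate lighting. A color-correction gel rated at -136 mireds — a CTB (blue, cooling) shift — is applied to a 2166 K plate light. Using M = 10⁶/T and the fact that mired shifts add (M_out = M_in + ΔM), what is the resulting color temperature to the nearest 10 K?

M_in = 10⁶/2166 = 461.68 mireds.
M_out = 461.68 + (-136) = 325.68 mireds.
T_out = 10⁶/325.68 = 3070.5 K → 3070 K.

3070 K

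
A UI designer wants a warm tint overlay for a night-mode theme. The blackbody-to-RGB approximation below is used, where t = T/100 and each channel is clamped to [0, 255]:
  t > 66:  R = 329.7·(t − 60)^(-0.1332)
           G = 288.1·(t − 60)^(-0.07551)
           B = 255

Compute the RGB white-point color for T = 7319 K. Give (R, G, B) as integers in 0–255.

(234, 237, 255)

t = 7319/100 = 73.19; the t > 66 branch applies.
R = 329.7·(73.19 − 60)^(-0.1332) = 329.7·13.19^(-0.1332) = 329.7·0.70922 = 233.831.
G = 288.1·(73.19 − 60)^(-0.07551) = 288.1·13.19^(-0.07551) = 288.1·0.82302 = 237.112.
B = 255 by definition for t > 66.
Rounded: (234, 237, 255).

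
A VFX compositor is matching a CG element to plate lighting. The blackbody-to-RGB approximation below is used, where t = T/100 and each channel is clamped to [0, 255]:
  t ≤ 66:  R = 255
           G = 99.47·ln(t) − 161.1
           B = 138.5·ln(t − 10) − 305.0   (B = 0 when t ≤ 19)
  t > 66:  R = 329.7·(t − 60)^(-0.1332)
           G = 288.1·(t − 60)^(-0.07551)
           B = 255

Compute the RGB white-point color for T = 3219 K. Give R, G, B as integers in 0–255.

t = 3219/100 = 32.19; the t ≤ 66 branch applies.
R = 255 by definition for t ≤ 66.
G = 99.47·ln 32.19 − 161.1 = 99.47·3.4717 − 161.1 = 184.226.
B = 138.5·ln(32.19 − 10) − 305.0 = 138.5·ln 22.19 − 305.0 = 138.5·3.0996 − 305.0 = 124.300.
Rounded: (255, 184, 124).

R=255, G=184, B=124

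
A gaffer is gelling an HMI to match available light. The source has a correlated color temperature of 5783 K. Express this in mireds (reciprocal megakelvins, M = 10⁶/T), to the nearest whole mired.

173 mireds

M = 10⁶ / 5783 = 172.921 → 173 mireds.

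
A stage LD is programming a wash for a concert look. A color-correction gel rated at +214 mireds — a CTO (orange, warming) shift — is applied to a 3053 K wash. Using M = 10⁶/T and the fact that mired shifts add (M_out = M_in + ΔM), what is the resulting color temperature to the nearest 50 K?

1850 K

M_in = 10⁶/3053 = 327.55 mireds.
M_out = 327.55 + (+214) = 541.55 mireds.
T_out = 10⁶/541.55 = 1846.6 K → 1850 K.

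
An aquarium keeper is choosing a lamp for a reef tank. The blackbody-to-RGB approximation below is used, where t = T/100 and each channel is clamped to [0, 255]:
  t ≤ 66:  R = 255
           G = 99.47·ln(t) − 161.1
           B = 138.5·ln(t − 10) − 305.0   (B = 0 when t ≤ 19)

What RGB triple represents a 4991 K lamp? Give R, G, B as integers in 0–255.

R=255, G=228, B=206

t = 4991/100 = 49.91; the t ≤ 66 branch applies.
R = 255 by definition for t ≤ 66.
G = 99.47·ln 49.91 − 161.1 = 99.47·3.9102 − 161.1 = 227.850.
B = 138.5·ln(49.91 − 10) − 305.0 = 138.5·ln 39.91 − 305.0 = 138.5·3.6866 − 305.0 = 205.598.
Rounded: (255, 228, 206).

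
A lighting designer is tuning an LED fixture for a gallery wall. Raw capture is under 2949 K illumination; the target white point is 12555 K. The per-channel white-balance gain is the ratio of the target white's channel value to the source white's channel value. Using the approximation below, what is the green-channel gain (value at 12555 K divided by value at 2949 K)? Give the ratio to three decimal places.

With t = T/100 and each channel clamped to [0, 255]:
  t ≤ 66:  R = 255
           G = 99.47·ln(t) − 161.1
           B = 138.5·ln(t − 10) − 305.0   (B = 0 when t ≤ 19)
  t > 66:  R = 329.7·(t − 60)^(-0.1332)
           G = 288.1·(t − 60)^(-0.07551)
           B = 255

At 2949 K (t = 29.49):
  G = 99.47·ln 29.49 − 161.1 = 99.47·3.3841 − 161.1 = 175.512.
At 12555 K (t = 125.55):
  G = 288.1·(125.55 − 60)^(-0.07551) = 288.1·65.55^(-0.07551) = 288.1·0.72917 = 210.075.
Gain = 210.075 / 175.512 = 1.1969 → 1.197.

1.197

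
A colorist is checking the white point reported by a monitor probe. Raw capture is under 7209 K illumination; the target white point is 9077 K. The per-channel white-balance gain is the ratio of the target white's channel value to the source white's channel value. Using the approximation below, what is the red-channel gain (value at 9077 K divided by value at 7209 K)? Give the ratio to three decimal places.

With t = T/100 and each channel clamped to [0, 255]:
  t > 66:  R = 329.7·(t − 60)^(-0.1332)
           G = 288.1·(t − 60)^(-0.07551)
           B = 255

At 7209 K (t = 72.09):
  R = 329.7·(72.09 − 60)^(-0.1332) = 329.7·12.09^(-0.1332) = 329.7·0.71750 = 236.559.
At 9077 K (t = 90.77):
  R = 329.7·(90.77 − 60)^(-0.1332) = 329.7·30.77^(-0.1332) = 329.7·0.63355 = 208.882.
Gain = 208.882 / 236.559 = 0.8830 → 0.883.

0.883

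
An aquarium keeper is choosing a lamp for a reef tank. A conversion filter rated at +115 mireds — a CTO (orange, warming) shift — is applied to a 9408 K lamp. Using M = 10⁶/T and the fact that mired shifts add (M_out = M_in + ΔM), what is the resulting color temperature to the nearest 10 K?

4520 K

M_in = 10⁶/9408 = 106.29 mireds.
M_out = 106.29 + (+115) = 221.29 mireds.
T_out = 10⁶/221.29 = 4518.9 K → 4520 K.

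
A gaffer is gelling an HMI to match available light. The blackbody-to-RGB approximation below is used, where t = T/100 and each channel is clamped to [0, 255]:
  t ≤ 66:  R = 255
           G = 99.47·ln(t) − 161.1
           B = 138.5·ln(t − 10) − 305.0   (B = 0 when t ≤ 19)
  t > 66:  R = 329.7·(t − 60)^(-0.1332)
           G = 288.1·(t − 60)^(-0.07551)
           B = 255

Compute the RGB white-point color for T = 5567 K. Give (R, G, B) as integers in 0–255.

t = 5567/100 = 55.67; the t ≤ 66 branch applies.
R = 255 by definition for t ≤ 66.
G = 99.47·ln 55.67 − 161.1 = 99.47·4.0194 − 161.1 = 238.714.
B = 138.5·ln(55.67 − 10) − 305.0 = 138.5·ln 45.67 − 305.0 = 138.5·3.8214 − 305.0 = 224.270.
Rounded: (255, 239, 224).

(255, 239, 224)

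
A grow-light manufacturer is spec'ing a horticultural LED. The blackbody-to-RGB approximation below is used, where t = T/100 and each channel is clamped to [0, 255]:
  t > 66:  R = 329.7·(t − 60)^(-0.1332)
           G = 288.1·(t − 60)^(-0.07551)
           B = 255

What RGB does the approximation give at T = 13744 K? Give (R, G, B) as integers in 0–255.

t = 13744/100 = 137.44; the t > 66 branch applies.
R = 329.7·(137.44 − 60)^(-0.1332) = 329.7·77.44^(-0.1332) = 329.7·0.56026 = 184.718.
G = 288.1·(137.44 − 60)^(-0.07551) = 288.1·77.44^(-0.07551) = 288.1·0.72005 = 207.447.
B = 255 by definition for t > 66.
Rounded: (185, 207, 255).

(185, 207, 255)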